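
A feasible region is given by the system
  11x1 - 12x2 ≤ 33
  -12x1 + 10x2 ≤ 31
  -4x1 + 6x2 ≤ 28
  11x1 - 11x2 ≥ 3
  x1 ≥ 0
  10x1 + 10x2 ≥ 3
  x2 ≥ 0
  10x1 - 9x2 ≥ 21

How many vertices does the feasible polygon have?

4

Pairwise boundary intersections that survive every other constraint:
  (89/3, 220/9)
  (3, 0)
  (63/4, 91/6)
  (21/10, 0)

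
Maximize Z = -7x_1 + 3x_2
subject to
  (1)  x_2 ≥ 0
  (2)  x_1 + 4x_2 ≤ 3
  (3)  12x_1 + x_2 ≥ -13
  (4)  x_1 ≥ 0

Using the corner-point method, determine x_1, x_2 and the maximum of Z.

Feasible corners and Z = -7x_1 + 3x_2:
  (3, 0) → Z = -21
  (0, 0) → Z = 0
  (0, 3/4) → Z = 9/4

At the optimal vertex, x_1 + 4x_2 = 3 and x_1 = 0.
Solving simultaneously gives x_1 = 0, x_2 = 3/4.

x_1 = 0, x_2 = 3/4, maximum Z = 9/4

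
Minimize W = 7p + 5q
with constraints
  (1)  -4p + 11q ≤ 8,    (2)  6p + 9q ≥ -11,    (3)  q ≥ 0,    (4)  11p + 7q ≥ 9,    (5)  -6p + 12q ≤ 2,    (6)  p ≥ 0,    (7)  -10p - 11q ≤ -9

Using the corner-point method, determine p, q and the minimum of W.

Corner points and W = 7p + 5q:
  (37/9, 20/9) → W = 359/9
  (9/10, 0) → W = 63/10
  (47/87, 38/87) → W = 173/29
  (12/17, 3/17) → W = 99/17
The feasible region is unbounded (it extends along (1, 0), (11, 4)), but W strictly increases along every unbounded feasible direction, so there is no improving ray and the minimum is attained at a vertex.

At the optimal vertex, 11p + 7q = 9 and -10p - 11q = -9.
Solving simultaneously gives p = 12/17, q = 3/17.

p = 12/17, q = 3/17, minimum W = 99/17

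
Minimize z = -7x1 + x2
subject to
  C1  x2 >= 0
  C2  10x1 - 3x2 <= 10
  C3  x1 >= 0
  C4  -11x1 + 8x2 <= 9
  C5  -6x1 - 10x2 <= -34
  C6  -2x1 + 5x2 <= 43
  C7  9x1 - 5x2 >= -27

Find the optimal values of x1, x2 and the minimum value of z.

x1 = 107/47, x2 = 200/47, minimum z = -549/47

Extreme points and z = -7x1 + x2:
  (107/47, 200/47) → z = -549/47
  (101/59, 140/59) → z = -567/59
  (91/79, 214/79) → z = -423/79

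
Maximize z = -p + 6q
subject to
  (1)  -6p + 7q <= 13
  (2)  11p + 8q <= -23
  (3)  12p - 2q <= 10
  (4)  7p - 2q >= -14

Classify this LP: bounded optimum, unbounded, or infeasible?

Feasible corners and z = -p + 6q:
  (17/59, -193/59) → z = -1175/59
  (-79/39, -7/78) → z = 58/39
The feasible region has finitely many vertices and no improving ray; the maximum is 58/39 at (-79/39, -7/78).

bounded optimum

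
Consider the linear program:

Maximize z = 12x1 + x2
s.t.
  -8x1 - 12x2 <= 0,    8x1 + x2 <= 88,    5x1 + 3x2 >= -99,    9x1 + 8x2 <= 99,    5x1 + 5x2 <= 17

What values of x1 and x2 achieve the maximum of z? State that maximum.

Vertices and z = 12x1 + x2:
  (-33, 22) → z = -374
  (51/5, -34/5) → z = 578/5
  (-273/5, 58) → z = -2986/5

x1 = 51/5, x2 = -34/5, maximum z = 578/5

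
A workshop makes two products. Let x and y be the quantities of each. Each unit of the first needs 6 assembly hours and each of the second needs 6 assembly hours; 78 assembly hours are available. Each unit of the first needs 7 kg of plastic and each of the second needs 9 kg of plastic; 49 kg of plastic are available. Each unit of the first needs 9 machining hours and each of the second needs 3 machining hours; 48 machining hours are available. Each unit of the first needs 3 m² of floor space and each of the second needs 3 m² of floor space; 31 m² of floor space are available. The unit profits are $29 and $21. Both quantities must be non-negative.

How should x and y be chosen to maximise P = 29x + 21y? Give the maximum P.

x = 19/4, y = 7/4, maximum P = 349/2

Corner points and P = 29x + 21y:
  (0, 0) → P = 0
  (0, 49/9) → P = 343/3
  (16/3, 0) → P = 464/3
  (19/4, 7/4) → P = 349/2

The optimum lies where 7x + 9y = 49 and 9x + 3y = 48.
Solving simultaneously gives x = 19/4, y = 7/4.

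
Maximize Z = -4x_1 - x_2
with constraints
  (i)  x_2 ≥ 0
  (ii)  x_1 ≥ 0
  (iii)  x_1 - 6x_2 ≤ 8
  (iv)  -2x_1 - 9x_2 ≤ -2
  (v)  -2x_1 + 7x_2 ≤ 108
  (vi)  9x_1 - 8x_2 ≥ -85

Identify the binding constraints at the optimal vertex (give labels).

(ii) and (iv)

Corner points and Z = -4x_1 - x_2:
  (8, 0) → Z = -32
  (1, 0) → Z = -4
  (0, 2/9) → Z = -2/9
  (0, 85/8) → Z = -85/8
  (269/47, 802/47) → Z = -1878/47
The feasible region is unbounded (it extends along (6, 1), (7, 2)), but Z strictly decreases along every unbounded feasible direction, so there is no improving ray and the maximum is attained at a vertex.

The maximum is at (0, 2/9). Substituting into each constraint, equality holds for (ii) and (iv); the remaining constraints have slack.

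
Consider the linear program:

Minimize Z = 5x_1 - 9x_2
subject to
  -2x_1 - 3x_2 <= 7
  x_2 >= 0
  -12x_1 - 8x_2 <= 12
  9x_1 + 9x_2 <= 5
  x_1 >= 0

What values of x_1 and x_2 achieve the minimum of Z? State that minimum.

Vertices and Z = 5x_1 - 9x_2:
  (5/9, 0) → Z = 25/9
  (0, 0) → Z = 0
  (0, 5/9) → Z = -5

The binding constraints are 9x_1 + 9x_2 = 5 and x_1 = 0.
Solving simultaneously gives x_1 = 0, x_2 = 5/9.

x_1 = 0, x_2 = 5/9, minimum Z = -5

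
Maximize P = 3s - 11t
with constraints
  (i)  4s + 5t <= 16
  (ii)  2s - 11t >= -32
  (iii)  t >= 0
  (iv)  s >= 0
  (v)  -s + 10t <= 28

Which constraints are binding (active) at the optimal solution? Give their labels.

Extreme points and P = 3s - 11t:
  (4, 0) → P = 12
  (4/9, 128/45) → P = -1348/45
  (0, 0) → P = 0
  (0, 14/5) → P = -154/5

The maximum is at (4, 0). Substituting into each constraint, equality holds for (i) and (iii); the remaining constraints have slack.

(i) and (iii)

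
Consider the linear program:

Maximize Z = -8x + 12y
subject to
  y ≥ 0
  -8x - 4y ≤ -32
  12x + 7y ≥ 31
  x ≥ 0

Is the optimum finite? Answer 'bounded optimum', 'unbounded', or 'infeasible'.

From the feasible point (4, 0), moving in the direction (0, 1) keeps every constraint satisfied while Z increases without bound.

unbounded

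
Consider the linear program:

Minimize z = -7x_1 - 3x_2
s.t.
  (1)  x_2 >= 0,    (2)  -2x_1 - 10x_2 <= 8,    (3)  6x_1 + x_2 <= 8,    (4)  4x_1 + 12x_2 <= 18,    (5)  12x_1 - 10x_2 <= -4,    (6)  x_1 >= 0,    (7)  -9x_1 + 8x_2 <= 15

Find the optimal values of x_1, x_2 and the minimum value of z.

x_1 = 33/46, x_2 = 29/23, minimum z = -405/46

Corner points and z = -7x_1 - 3x_2:
  (33/46, 29/23) → z = -405/46
  (0, 3/2) → z = -9/2
  (0, 2/5) → z = -6/5

At the optimal vertex, 4x_1 + 12x_2 = 18 and 12x_1 - 10x_2 = -4.
Solving simultaneously gives x_1 = 33/46, x_2 = 29/23.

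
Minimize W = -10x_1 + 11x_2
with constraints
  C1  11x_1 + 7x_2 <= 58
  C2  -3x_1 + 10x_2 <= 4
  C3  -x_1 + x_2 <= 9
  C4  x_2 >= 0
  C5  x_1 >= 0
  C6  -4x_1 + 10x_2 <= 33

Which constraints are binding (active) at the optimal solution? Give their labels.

C1 and C4

Corner points and W = -10x_1 + 11x_2:
  (552/131, 218/131) → W = -3122/131
  (58/11, 0) → W = -580/11
  (0, 2/5) → W = 22/5
  (0, 0) → W = 0

The minimum is at (58/11, 0). Substituting into each constraint, equality holds for C1 and C4; the remaining constraints have slack.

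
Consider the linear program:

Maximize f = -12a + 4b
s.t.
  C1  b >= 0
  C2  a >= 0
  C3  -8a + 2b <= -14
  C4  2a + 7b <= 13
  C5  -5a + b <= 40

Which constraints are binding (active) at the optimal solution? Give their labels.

Extreme points and f = -12a + 4b:
  (7/4, 0) → f = -21
  (13/2, 0) → f = -78
  (31/15, 19/15) → f = -296/15

The maximum is at (31/15, 19/15). Substituting into each constraint, equality holds for C3 and C4; the remaining constraints have slack.

C3 and C4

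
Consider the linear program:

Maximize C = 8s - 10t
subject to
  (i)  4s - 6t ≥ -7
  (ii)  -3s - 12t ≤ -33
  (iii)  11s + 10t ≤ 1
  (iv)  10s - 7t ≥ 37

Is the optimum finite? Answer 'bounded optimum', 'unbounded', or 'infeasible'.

infeasible

The boundaries 4s - 6t = -7 and 10s - 7t = 37 meet at (271/32, 109/16), but that point violates 11s + 10t ≤ 1. Every candidate vertex is excluded by some other constraint, so the feasible region is empty.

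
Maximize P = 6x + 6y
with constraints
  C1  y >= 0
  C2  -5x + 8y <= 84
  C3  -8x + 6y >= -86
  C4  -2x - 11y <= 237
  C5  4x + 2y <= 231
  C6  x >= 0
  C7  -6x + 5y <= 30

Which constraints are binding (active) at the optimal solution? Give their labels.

Vertices and P = 6x + 6y:
  (43/4, 0) → P = 129/2
  (0, 0) → P = 0
  (596/17, 551/17) → P = 6882/17
  (180/23, 354/23) → P = 3204/23
  (0, 6) → P = 36

The maximum is at (596/17, 551/17). Substituting into each constraint, equality holds for C2 and C3; the remaining constraints have slack.

C2 and C3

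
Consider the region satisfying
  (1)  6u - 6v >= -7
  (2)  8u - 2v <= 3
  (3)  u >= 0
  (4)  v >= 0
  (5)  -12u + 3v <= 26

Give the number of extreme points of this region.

Pairwise boundary intersections that survive every other constraint:
  (8/9, 37/18)
  (0, 7/6)
  (3/8, 0)
  (0, 0)

4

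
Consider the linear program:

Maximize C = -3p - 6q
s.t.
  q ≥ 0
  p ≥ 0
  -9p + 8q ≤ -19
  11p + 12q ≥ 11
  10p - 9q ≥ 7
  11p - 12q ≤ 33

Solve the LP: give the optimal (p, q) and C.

Corner points and C = -3p - 6q:
  (19/9, 0) → C = -19/3
  (3, 0) → C = -9
  (115, 127) → C = -1107
The feasible region is unbounded (it extends along (9, 10), (12, 11)), but C strictly decreases along every unbounded feasible direction, so there is no improving ray and the maximum is attained at a vertex.

At the optimal vertex, q = 0 and -9p + 8q = -19.
Solving simultaneously gives p = 19/9, q = 0.

p = 19/9, q = 0, maximum C = -19/3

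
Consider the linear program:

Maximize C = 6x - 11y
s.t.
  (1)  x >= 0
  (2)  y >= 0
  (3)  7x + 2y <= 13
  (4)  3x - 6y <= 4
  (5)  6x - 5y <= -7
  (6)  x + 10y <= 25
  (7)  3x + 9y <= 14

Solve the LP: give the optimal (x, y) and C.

x = 0, y = 7/5, maximum C = -77/5

Corner points and C = 6x - 11y:
  (0, 7/5) → C = -77/5
  (0, 14/9) → C = -154/9
  (7/69, 35/23) → C = -371/23

The optimum lies where x = 0 and 6x - 5y = -7.
Solving simultaneously gives x = 0, y = 7/5.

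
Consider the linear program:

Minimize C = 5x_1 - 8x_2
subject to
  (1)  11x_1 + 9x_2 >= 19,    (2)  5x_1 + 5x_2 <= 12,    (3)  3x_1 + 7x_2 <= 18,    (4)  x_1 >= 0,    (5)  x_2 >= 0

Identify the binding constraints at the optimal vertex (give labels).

(2) and (4)

Feasible corners and C = 5x_1 - 8x_2:
  (0, 19/9) → C = -152/9
  (19/11, 0) → C = 95/11
  (0, 12/5) → C = -96/5
  (12/5, 0) → C = 12

The minimum is at (0, 12/5). Substituting into each constraint, equality holds for (2) and (4); the remaining constraints have slack.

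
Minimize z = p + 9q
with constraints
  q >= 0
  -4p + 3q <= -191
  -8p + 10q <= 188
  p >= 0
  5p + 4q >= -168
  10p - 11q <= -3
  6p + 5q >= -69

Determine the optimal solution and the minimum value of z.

p = 1055/7, q = 961/7, minimum z = 9704/7

Vertices and z = p + 9q:
  (1237/8, 285/2) → z = 11497/8
  (1055/7, 961/7) → z = 9704/7
  (1019/6, 464/3) → z = 9371/6

The binding constraints are -4p + 3q = -191 and 10p - 11q = -3.
Solving simultaneously gives p = 1055/7, q = 961/7.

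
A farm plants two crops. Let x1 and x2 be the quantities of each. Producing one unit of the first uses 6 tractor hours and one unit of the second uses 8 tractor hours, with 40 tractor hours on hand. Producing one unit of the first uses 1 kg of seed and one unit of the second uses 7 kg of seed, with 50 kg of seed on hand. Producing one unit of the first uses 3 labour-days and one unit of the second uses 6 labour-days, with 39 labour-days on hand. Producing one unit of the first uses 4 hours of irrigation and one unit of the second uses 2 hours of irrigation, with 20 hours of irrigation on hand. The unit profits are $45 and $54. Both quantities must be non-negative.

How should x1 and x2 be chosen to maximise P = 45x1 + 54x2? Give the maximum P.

Corner points and P = 45x1 + 54x2:
  (0, 0) → P = 0
  (0, 5) → P = 270
  (5, 0) → P = 225
  (4, 2) → P = 288

At the optimal vertex, 6x1 + 8x2 = 40 and 4x1 + 2x2 = 20.
Solving simultaneously gives x1 = 4, x2 = 2.

x1 = 4, x2 = 2, maximum P = 288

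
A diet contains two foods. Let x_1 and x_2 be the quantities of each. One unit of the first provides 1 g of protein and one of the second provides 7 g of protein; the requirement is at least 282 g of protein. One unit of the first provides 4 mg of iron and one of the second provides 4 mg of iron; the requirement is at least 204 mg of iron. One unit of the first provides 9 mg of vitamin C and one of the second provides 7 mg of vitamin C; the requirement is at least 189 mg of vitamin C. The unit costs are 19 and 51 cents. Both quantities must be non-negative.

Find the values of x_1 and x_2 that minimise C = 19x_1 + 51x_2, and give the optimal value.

x_1 = 25/2, x_2 = 77/2, minimum C = 2201

Vertices and C = 19x_1 + 51x_2:
  (0, 51) → C = 2601
  (282, 0) → C = 5358
  (25/2, 77/2) → C = 2201
The feasible region is unbounded (it extends along (0, 1), (1, 0)), but C strictly increases along every unbounded feasible direction, so there is no improving ray and the minimum is attained at a vertex.

At the optimal vertex, x_1 + 7x_2 = 282 and 4x_1 + 4x_2 = 204.
Solving simultaneously gives x_1 = 25/2, x_2 = 77/2.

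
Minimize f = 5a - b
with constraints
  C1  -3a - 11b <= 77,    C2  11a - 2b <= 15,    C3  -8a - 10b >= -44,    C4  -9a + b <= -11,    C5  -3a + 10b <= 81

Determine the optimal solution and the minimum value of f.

a = 11/7, b = 22/7, minimum f = 33/7

Vertices and f = 5a - b:
  (17/9, 26/9) → f = 59/9
  (1, -2) → f = 7
  (11/7, 22/7) → f = 33/7

The optimum lies where -8a - 10b = -44 and -9a + b = -11.
Solving simultaneously gives a = 11/7, b = 22/7.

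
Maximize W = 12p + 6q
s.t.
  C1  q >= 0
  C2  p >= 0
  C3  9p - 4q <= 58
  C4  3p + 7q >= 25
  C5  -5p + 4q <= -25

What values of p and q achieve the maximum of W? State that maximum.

p = 33/4, q = 65/16, maximum W = 987/8

Extreme points and W = 12p + 6q:
  (506/75, 17/25) → W = 2126/25
  (33/4, 65/16) → W = 987/8
  (275/47, 50/47) → W = 3600/47

The binding constraints are 9p - 4q = 58 and -5p + 4q = -25.
Solving simultaneously gives p = 33/4, q = 65/16.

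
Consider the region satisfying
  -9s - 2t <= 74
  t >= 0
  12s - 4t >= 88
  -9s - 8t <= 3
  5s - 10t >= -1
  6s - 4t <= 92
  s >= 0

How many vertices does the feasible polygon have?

4

The feasible vertices (each the meet of two boundaries and inside every other half-plane) are:
  (22/3, 0)
  (46/3, 0)
  (221/25, 113/25)
  (231/10, 233/20)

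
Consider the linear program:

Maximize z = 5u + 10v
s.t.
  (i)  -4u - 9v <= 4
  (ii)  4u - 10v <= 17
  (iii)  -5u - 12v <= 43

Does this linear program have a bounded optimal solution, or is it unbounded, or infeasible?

From the feasible point (113/76, -21/19), moving in the direction (10, 4) keeps every constraint satisfied while z increases without bound.

unbounded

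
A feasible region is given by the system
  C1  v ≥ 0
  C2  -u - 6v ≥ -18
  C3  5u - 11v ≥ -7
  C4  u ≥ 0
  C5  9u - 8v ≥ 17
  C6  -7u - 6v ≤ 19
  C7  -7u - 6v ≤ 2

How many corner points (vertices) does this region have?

Intersecting each pair of boundary lines and keeping only the points that satisfy every inequality leaves:
  (18, 0)
  (17/9, 0)
  (123/31, 145/62)

3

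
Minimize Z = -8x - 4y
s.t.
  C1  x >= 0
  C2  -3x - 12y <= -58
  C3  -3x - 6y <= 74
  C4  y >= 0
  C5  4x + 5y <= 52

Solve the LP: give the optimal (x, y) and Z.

x = 334/33, y = 76/33, minimum Z = -992/11

Extreme points and Z = -8x - 4y:
  (0, 29/6) → Z = -58/3
  (0, 52/5) → Z = -208/5
  (334/33, 76/33) → Z = -992/11

The binding constraints are -3x - 12y = -58 and 4x + 5y = 52.
Solving simultaneously gives x = 334/33, y = 76/33.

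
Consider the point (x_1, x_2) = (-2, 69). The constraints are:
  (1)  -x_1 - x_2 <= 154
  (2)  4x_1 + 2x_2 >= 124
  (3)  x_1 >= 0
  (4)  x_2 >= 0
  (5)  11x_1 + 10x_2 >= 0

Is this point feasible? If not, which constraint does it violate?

not feasible — violates (3)

Constraint (3): x_1 = -2, which is not ≥ 0. All other constraints are satisfied.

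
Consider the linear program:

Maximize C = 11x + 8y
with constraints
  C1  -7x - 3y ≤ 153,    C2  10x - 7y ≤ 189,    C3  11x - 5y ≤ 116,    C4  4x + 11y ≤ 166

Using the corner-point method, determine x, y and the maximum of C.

Feasible corners and C = 11x + 8y:
  (-504/79, -2853/79) → C = -28368/79
  (-2181/65, 1774/65) → C = -9799/65
  (-133/27, -919/27) → C = -8815/27
  (702/47, 454/47) → C = 11354/47

x = 702/47, y = 454/47, maximum C = 11354/47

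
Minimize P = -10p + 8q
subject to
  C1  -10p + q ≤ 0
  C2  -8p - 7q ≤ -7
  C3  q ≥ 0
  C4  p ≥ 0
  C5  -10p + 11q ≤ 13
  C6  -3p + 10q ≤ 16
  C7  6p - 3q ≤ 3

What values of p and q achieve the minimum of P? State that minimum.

p = 7/11, q = 3/11, minimum P = -46/11

The optimum lies where -8p - 7q = -7 and 6p - 3q = 3.
Solving simultaneously gives p = 7/11, q = 3/11.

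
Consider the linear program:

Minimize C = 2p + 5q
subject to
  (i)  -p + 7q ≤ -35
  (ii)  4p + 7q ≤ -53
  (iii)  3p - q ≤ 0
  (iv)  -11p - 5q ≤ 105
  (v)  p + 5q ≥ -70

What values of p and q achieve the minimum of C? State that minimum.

p = -105/26, q = -315/26, minimum C = -1785/26

Vertices and C = 2p + 5q:
  (-18/5, -193/35) → C = -1217/35
  (-280/41, -245/41) → C = -1785/41
  (-53/25, -159/25) → C = -901/25
  (-105/26, -315/26) → C = -1785/26

At the optimal vertex, 3p - q = 0 and -11p - 5q = 105.
Solving simultaneously gives p = -105/26, q = -315/26.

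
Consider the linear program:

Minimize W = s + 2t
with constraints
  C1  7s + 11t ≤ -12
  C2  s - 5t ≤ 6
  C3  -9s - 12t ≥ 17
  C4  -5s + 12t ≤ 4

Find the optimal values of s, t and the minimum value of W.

s = -92/13, t = -34/13, minimum W = -160/13

Feasible corners and W = s + 2t:
  (-13/57, -71/57) → W = -155/57
  (-92/13, -34/13) → W = -160/13
  (-3/2, -7/24) → W = -25/12

The binding constraints are s - 5t = 6 and -5s + 12t = 4.
Solving simultaneously gives s = -92/13, t = -34/13.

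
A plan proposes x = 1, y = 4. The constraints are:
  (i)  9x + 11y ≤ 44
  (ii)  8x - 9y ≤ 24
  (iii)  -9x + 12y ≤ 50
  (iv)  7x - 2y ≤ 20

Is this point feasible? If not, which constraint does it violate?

Constraint (i): 9x + 11y = 53, which is not ≤ 44. All other constraints are satisfied.

not feasible — violates (i)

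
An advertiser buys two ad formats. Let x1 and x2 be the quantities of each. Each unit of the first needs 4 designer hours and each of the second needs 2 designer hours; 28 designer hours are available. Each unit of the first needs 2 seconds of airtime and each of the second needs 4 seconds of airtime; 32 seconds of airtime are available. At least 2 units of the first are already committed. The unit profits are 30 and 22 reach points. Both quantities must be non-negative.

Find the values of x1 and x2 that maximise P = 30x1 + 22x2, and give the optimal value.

x1 = 4, x2 = 6, maximum P = 252

Corner points and P = 30x1 + 22x2:
  (7, 0) → P = 210
  (2, 0) → P = 60
  (4, 6) → P = 252
  (2, 7) → P = 214

The optimum lies where 4x1 + 2x2 = 28 and 2x1 + 4x2 = 32.
Solving simultaneously gives x1 = 4, x2 = 6.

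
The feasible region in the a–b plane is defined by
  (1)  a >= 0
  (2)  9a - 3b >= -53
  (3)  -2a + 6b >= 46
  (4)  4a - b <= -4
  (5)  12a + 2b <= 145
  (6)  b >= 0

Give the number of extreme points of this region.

5

Pairwise boundary intersections that survive every other constraint:
  (0, 53/3)
  (0, 23/3)
  (329/54, 647/18)
  (1, 8)
  (137/20, 157/5)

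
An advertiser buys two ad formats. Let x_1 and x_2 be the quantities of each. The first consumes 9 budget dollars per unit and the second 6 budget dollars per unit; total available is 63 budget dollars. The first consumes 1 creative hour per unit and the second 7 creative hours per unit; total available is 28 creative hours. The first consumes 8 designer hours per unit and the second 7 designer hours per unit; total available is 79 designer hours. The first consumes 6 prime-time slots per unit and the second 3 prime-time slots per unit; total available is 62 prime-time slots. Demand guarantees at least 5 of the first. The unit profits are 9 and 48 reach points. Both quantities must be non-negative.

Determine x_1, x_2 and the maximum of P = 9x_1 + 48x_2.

Corner points and P = 9x_1 + 48x_2:
  (7, 0) → P = 63
  (5, 0) → P = 45
  (5, 3) → P = 189

The binding constraints are 9x_1 + 6x_2 = 63 and x_1 = 5.
Solving simultaneously gives x_1 = 5, x_2 = 3.

x_1 = 5, x_2 = 3, maximum P = 189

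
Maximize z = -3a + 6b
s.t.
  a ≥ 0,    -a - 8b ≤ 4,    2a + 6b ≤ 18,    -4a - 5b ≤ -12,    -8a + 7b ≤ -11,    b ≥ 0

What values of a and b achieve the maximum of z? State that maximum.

Corner points and z = -3a + 6b:
  (96/31, 61/31) → z = 78/31
  (9, 0) → z = -27
  (139/68, 13/17) → z = -105/68
  (3, 0) → z = -9

At the optimal vertex, 2a + 6b = 18 and -8a + 7b = -11.
Solving simultaneously gives a = 96/31, b = 61/31.

a = 96/31, b = 61/31, maximum z = 78/31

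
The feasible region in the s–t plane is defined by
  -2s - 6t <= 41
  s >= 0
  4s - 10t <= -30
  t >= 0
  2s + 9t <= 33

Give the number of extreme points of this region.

3

Intersecting each pair of boundary lines and keeping only the points that satisfy every inequality leaves:
  (0, 3)
  (0, 11/3)
  (15/14, 24/7)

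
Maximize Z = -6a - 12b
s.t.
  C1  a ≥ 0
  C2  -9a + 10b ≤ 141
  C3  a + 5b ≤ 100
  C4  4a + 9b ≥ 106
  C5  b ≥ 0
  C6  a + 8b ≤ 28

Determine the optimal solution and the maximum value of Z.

a = 596/23, b = 6/23, maximum Z = -3648/23

Corner points and Z = -6a - 12b:
  (53/2, 0) → Z = -159
  (596/23, 6/23) → Z = -3648/23
  (28, 0) → Z = -168

The binding constraints are 4a + 9b = 106 and a + 8b = 28.
Solving simultaneously gives a = 596/23, b = 6/23.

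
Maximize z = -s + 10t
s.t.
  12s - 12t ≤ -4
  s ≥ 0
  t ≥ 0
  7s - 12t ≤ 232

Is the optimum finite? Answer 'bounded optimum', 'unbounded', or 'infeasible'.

unbounded

From the feasible point (0, 1/3), moving in the direction (0, 1) keeps every constraint satisfied while z increases without bound.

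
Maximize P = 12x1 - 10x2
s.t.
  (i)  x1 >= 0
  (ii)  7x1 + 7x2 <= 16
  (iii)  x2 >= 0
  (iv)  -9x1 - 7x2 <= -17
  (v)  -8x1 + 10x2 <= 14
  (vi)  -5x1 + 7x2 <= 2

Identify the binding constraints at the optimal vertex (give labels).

(ii) and (iii)

Corner points and P = 12x1 - 10x2:
  (16/7, 0) → P = 192/7
  (7/6, 47/42) → P = 59/21
  (17/9, 0) → P = 68/3
  (15/14, 103/98) → P = 115/49

The maximum is at (16/7, 0). Substituting into each constraint, equality holds for (ii) and (iii); the remaining constraints have slack.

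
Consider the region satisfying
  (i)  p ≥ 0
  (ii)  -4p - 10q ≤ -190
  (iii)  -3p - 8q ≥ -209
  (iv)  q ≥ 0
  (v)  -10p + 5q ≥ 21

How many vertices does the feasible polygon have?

4

The feasible vertices (each the meet of two boundaries and inside every other half-plane) are:
  (0, 19)
  (0, 209/8)
  (37/6, 248/15)
  (877/95, 2153/95)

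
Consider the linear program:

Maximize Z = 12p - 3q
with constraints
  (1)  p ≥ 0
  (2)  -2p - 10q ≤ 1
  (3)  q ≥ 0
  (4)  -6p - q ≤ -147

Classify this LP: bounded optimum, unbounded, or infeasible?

unbounded

From the feasible point (0, 147), moving in the direction (1, 0) keeps every constraint satisfied while Z increases without bound.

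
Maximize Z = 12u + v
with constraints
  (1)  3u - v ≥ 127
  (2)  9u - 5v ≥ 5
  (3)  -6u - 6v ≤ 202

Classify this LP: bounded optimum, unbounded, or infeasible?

unbounded

From the feasible point (105, 188), moving in the direction (6, -6) keeps every constraint satisfied while Z increases without bound.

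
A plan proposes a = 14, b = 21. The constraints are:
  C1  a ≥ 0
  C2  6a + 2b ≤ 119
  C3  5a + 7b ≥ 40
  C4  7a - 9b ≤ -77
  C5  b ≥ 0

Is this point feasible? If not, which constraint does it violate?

not feasible — violates C2

Constraint C2: 6a + 2b = 126, which is not ≤ 119. All other constraints are satisfied.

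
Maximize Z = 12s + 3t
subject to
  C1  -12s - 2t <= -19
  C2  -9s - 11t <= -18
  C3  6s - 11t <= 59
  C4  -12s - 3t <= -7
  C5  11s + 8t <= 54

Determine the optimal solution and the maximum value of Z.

Corner points and Z = 12s + 3t:
  (173/114, 15/38) → Z = 737/38
  (22/37, 439/74) → Z = 1845/74
  (77/15, -141/55) → Z = 593/11
  (82/13, -25/13) → Z = 909/13

s = 82/13, t = -25/13, maximum Z = 909/13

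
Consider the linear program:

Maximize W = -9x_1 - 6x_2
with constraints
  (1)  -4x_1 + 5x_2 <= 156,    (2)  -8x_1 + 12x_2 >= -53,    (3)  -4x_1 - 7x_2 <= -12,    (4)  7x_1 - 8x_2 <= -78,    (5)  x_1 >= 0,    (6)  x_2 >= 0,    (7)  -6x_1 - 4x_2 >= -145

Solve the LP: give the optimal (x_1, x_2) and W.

x_1 = 0, x_2 = 39/4, maximum W = -117/2

Feasible corners and W = -9x_1 - 6x_2:
  (0, 156/5) → W = -936/5
  (101/46, 758/23) → W = -435/2
  (0, 39/4) → W = -117/2
  (212/19, 1483/76) → W = -435/2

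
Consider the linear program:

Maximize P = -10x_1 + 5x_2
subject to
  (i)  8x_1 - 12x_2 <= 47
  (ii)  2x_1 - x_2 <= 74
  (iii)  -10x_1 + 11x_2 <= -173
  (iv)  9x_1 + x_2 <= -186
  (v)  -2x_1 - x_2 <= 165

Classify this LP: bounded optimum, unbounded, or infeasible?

The boundaries 8x_1 - 12x_2 = 47 and 2x_1 - x_2 = 74 meet at (841/16, 249/8), but that point violates 9x_1 + x_2 ≤ -186. Every candidate vertex is excluded by some other constraint, so the feasible region is empty.

infeasible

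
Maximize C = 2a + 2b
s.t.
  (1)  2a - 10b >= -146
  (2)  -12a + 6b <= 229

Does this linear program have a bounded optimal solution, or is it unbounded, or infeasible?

unbounded

From the feasible point (-707/54, 647/54), moving in the direction (10, 2) keeps every constraint satisfied while C increases without bound.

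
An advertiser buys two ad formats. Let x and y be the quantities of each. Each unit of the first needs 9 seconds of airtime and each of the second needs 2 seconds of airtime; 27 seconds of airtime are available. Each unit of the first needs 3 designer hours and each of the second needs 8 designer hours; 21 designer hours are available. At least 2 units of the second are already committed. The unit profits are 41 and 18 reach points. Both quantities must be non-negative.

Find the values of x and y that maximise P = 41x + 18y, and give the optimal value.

Vertices and P = 41x + 18y:
  (0, 21/8) → P = 189/4
  (0, 2) → P = 36
  (5/3, 2) → P = 313/3

The binding constraints are 3x + 8y = 21 and y = 2.
Solving simultaneously gives x = 5/3, y = 2.

x = 5/3, y = 2, maximum P = 313/3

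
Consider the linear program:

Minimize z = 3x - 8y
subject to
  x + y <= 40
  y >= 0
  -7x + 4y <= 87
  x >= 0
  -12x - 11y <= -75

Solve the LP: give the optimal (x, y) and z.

The optimum lies where x + y = 40 and -7x + 4y = 87.
Solving simultaneously gives x = 73/11, y = 367/11.

x = 73/11, y = 367/11, minimum z = -247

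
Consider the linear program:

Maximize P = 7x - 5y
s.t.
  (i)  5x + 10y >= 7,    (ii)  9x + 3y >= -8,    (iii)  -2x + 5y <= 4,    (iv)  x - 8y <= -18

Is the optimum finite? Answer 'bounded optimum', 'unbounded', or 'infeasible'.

unbounded

From the feasible point (58/11, 32/11), moving in the direction (8, 1) keeps every constraint satisfied while P increases without bound.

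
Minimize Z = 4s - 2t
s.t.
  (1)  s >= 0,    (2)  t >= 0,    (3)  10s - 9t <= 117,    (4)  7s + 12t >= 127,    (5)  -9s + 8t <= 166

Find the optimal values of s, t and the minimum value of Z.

s = 0, t = 83/4, minimum Z = -83/2

Corner points and Z = 4s - 2t:
  (0, 127/12) → Z = -127/6
  (0, 83/4) → Z = -83/2
  (849/61, 451/183) → Z = 9286/183
The feasible region is unbounded (it extends along (9, 10), (8, 9)), but Z strictly increases along every unbounded feasible direction, so there is no improving ray and the minimum is attained at a vertex.

The optimum lies where s = 0 and -9s + 8t = 166.
Solving simultaneously gives s = 0, t = 83/4.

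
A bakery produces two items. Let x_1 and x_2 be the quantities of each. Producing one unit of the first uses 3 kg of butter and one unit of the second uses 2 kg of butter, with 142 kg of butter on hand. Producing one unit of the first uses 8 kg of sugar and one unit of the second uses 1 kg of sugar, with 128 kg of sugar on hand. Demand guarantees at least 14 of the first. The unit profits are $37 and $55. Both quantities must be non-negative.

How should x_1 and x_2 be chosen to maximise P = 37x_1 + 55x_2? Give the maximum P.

x_1 = 14, x_2 = 16, maximum P = 1398

Vertices and P = 37x_1 + 55x_2:
  (16, 0) → P = 592
  (14, 0) → P = 518
  (14, 16) → P = 1398

The binding constraints are 8x_1 + x_2 = 128 and x_1 = 14.
Solving simultaneously gives x_1 = 14, x_2 = 16.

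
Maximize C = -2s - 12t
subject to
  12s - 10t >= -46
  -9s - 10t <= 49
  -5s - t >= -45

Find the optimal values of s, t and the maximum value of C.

s = 499/41, t = -650/41, maximum C = 6802/41

Feasible corners and C = -2s - 12t:
  (-95/21, -29/35) → C = 1994/105
  (202/31, 385/31) → C = -5024/31
  (499/41, -650/41) → C = 6802/41

The optimum lies where -9s - 10t = 49 and -5s - t = -45.
Solving simultaneously gives s = 499/41, t = -650/41.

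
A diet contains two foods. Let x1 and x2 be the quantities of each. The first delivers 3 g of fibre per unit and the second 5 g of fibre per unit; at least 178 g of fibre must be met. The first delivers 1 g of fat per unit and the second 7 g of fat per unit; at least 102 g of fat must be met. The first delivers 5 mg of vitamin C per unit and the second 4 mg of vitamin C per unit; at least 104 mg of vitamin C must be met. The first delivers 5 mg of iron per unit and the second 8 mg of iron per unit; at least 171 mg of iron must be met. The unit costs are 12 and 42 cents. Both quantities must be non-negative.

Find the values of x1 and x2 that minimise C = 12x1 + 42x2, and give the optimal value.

x1 = 46, x2 = 8, minimum C = 888

Vertices and C = 12x1 + 42x2:
  (0, 178/5) → C = 7476/5
  (102, 0) → C = 1224
  (46, 8) → C = 888
The feasible region is unbounded (it extends along (0, 1), (1, 0)), but C strictly increases along every unbounded feasible direction, so there is no improving ray and the minimum is attained at a vertex.

At the optimal vertex, 3x1 + 5x2 = 178 and x1 + 7x2 = 102.
Solving simultaneously gives x1 = 46, x2 = 8.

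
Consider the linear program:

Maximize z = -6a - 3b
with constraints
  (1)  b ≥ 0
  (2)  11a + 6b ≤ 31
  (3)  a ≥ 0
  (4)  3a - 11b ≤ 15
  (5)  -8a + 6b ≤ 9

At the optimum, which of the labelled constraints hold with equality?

Feasible corners and z = -6a - 3b:
  (31/11, 0) → z = -186/11
  (0, 0) → z = 0
  (22/19, 347/114) → z = -611/38
  (0, 3/2) → z = -9/2

The maximum is at (0, 0). Substituting into each constraint, equality holds for (1) and (3); the remaining constraints have slack.

(1) and (3)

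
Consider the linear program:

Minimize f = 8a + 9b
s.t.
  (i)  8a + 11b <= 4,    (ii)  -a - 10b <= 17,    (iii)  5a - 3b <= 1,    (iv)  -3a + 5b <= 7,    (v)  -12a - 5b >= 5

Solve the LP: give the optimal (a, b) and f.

a = -31/7, b = -44/35, minimum f = -1636/35

Feasible corners and f = 8a + 9b:
  (-41/53, -86/53) → f = -1102/53
  (-31/7, -44/35) → f = -1636/35
  (-10/61, -37/61) → f = -413/61
  (-4/5, 23/25) → f = 47/25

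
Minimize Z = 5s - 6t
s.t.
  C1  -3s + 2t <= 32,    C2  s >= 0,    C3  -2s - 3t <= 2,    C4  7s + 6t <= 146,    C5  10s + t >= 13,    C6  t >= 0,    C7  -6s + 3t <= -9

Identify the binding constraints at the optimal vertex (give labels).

Corner points and Z = 5s - 6t:
  (146/7, 0) → Z = 730/7
  (164/19, 271/19) → Z = -806/19
  (3/2, 0) → Z = 15/2

The minimum is at (164/19, 271/19). Substituting into each constraint, equality holds for C4 and C7; the remaining constraints have slack.

C4 and C7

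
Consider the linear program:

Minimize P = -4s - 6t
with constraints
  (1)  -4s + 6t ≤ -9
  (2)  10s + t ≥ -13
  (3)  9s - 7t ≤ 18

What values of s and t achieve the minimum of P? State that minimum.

s = 45/26, t = -9/26, minimum P = -63/13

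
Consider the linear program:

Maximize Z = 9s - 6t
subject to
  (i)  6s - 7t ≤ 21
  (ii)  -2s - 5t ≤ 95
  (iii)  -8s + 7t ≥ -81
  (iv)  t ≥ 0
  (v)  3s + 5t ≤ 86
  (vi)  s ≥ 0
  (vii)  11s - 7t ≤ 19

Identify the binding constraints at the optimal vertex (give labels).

Corner points and Z = 9s - 6t:
  (0, 0) → Z = 0
  (19/11, 0) → Z = 171/11
  (0, 86/5) → Z = -516/5
  (697/76, 889/76) → Z = 939/76

The maximum is at (19/11, 0). Substituting into each constraint, equality holds for (iv) and (vii); the remaining constraints have slack.

(iv) and (vii)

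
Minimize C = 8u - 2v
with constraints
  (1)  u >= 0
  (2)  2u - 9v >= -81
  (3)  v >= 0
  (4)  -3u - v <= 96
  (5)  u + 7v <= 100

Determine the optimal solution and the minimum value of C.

Feasible corners and C = 8u - 2v:
  (0, 9) → C = -18
  (0, 0) → C = 0
  (333/23, 281/23) → C = 2102/23
  (100, 0) → C = 800

u = 0, v = 9, minimum C = -18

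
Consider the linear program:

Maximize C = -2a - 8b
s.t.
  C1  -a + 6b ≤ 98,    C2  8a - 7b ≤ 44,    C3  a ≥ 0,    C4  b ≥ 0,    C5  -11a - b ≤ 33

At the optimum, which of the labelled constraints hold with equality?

C3 and C4

Corner points and C = -2a - 8b:
  (950/41, 828/41) → C = -8524/41
  (0, 49/3) → C = -392/3
  (11/2, 0) → C = -11
  (0, 0) → C = 0

The maximum is at (0, 0). Substituting into each constraint, equality holds for C3 and C4; the remaining constraints have slack.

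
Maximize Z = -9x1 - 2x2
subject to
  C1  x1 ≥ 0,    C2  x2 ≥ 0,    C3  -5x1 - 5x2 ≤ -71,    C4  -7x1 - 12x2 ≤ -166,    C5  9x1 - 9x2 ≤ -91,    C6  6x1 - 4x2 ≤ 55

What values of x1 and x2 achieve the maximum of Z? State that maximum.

x1 = 0, x2 = 71/5, maximum Z = -142/5

Corner points and Z = -9x1 - 2x2:
  (0, 71/5) → Z = -142/5
  (22/25, 333/25) → Z = -864/25
  (134/57, 2131/171) → Z = -7880/171
  (859/18, 347/6) → Z = -3271/6
The feasible region is unbounded (it extends along (0, 1), (2, 3)), but Z strictly decreases along every unbounded feasible direction, so there is no improving ray and the maximum is attained at a vertex.

The optimum lies where x1 = 0 and -5x1 - 5x2 = -71.
Solving simultaneously gives x1 = 0, x2 = 71/5.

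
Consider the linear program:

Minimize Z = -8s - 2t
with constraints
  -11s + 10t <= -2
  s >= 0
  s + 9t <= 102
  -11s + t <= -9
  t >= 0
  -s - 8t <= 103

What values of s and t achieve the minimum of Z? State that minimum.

s = 102, t = 0, minimum Z = -816

Extreme points and Z = -8s - 2t:
  (1038/109, 1120/109) → Z = -10544/109
  (8/9, 7/9) → Z = -26/3
  (102, 0) → Z = -816
  (9/11, 0) → Z = -72/11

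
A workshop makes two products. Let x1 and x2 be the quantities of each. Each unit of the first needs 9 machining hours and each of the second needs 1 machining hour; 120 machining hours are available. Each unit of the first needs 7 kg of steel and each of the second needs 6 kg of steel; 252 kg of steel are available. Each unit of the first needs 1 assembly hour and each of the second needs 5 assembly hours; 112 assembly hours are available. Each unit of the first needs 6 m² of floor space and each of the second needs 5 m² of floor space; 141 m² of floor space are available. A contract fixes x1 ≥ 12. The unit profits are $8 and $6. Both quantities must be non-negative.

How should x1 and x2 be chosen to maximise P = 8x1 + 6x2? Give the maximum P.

x1 = 12, x2 = 12, maximum P = 168

Corner points and P = 8x1 + 6x2:
  (40/3, 0) → P = 320/3
  (12, 0) → P = 96
  (12, 12) → P = 168

The binding constraints are 9x1 + x2 = 120 and x1 = 12.
Solving simultaneously gives x1 = 12, x2 = 12.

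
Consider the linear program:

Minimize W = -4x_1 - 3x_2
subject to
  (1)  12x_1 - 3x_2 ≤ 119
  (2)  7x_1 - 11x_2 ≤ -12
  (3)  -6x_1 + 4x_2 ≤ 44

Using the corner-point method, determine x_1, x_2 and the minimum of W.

Vertices and W = -4x_1 - 3x_2:
  (1345/111, 977/111) → W = -8311/111
  (304/15, 207/5) → W = -3079/15
  (-218/19, -118/19) → W = 1226/19

The binding constraints are 12x_1 - 3x_2 = 119 and -6x_1 + 4x_2 = 44.
Solving simultaneously gives x_1 = 304/15, x_2 = 207/5.

x_1 = 304/15, x_2 = 207/5, minimum W = -3079/15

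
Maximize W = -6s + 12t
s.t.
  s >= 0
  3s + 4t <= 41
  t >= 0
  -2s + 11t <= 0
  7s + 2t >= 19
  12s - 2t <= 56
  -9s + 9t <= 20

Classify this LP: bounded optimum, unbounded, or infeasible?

bounded optimum

Extreme points and W = -6s + 12t:
  (19/7, 0) → W = -114/7
  (14/3, 0) → W = -28
  (209/81, 38/81) → W = -266/27
  (77/16, 7/8) → W = -147/8
The feasible region has finitely many vertices and no improving ray; the maximum is -266/27 at (209/81, 38/81).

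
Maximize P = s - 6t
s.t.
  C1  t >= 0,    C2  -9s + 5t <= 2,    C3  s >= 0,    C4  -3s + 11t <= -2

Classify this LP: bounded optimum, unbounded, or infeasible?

unbounded

From the feasible point (2/3, 0), moving in the direction (1, 0) keeps every constraint satisfied while P increases without bound.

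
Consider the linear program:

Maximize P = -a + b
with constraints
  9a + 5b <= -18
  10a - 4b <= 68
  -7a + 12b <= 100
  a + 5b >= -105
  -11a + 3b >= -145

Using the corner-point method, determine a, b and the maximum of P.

a = -1760/47, b = -635/47, maximum P = 1125/47

Corner points and P = -a + b:
  (134/43, -396/43) → P = -530/43
  (-716/143, 774/143) → P = 1490/143
  (-40/27, -559/27) → P = -173/9
  (-1760/47, -635/47) → P = 1125/47

At the optimal vertex, -7a + 12b = 100 and a + 5b = -105.
Solving simultaneously gives a = -1760/47, b = -635/47.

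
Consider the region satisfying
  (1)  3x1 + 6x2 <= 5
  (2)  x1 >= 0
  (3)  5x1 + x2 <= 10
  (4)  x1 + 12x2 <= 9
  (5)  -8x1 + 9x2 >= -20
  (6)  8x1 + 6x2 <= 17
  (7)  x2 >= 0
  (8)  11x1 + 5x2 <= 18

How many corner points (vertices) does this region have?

5

Intersecting each pair of boundary lines and keeping only the points that satisfy every inequality leaves:
  (1/5, 11/15)
  (83/51, 1/51)
  (0, 3/4)
  (0, 0)
  (18/11, 0)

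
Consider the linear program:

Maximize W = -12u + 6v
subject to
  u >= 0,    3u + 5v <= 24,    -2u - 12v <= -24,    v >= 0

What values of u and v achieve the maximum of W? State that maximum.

u = 0, v = 24/5, maximum W = 144/5

Vertices and W = -12u + 6v:
  (0, 24/5) → W = 144/5
  (0, 2) → W = 12
  (84/13, 12/13) → W = -72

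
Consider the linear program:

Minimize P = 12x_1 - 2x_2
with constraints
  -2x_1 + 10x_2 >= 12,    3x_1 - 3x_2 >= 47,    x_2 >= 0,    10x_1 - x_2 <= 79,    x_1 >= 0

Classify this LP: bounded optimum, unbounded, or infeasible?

The boundaries -2x_1 + 10x_2 = 12 and 3x_1 - 3x_2 = 47 meet at (253/12, 65/12), but that point violates 10x_1 - x_2 ≤ 79. Every candidate vertex is excluded by some other constraint, so the feasible region is empty.

infeasible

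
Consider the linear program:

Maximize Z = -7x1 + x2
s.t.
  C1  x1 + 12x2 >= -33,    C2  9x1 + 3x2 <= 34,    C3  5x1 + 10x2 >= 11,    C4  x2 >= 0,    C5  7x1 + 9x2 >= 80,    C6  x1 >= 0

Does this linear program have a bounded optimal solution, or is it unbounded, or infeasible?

bounded optimum

Feasible corners and Z = -7x1 + x2:
  (11/10, 241/30) → Z = 1/3
  (0, 34/3) → Z = 34/3
  (0, 80/9) → Z = 80/9
The feasible region has finitely many vertices and no improving ray; the maximum is 34/3 at (0, 34/3).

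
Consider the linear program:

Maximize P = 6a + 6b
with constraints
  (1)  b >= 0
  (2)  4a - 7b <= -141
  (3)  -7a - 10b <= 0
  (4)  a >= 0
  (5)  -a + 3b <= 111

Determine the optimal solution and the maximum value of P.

Corner points and P = 6a + 6b:
  (0, 141/7) → P = 846/7
  (354/5, 303/5) → P = 3942/5
  (0, 37) → P = 222

At the optimal vertex, 4a - 7b = -141 and -a + 3b = 111.
Solving simultaneously gives a = 354/5, b = 303/5.

a = 354/5, b = 303/5, maximum P = 3942/5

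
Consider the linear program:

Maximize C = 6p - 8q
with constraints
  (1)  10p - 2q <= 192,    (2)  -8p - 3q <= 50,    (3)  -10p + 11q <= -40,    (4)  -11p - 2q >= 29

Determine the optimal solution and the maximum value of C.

Feasible corners and C = 6p - 8q:
  (-215/59, -410/59) → C = 1990/59
  (13/17, -318/17) → C = 2622/17
  (-239/141, -730/141) → C = 4406/141

p = 13/17, q = -318/17, maximum C = 2622/17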